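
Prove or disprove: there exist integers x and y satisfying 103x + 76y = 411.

103 and 76 are coprime, so 103x + 76y ranges over all of ℤ.
Euclidean algorithm: 103 = 1·76 + 27, 76 = 2·27 + 22, 27 = 1·22 + 5, 22 = 4·5 + 2, 5 = 2·2 + 1, 2 = 2·1 + 0.
Unwinding: 1 = 5 − 2·2 = 5 − 2·(22 − 4·5) = −2·22 + 9·5 = −2·22 + 9·(27 − 1·22) = 9·27 − 11·22 = 9·27 − 11·(76 − 2·27) = −11·76 + 31·27 = −11·76 + 31·(103 − 1·76) = 31·103 − 42·76, i.e. 103·31 + 76·(-42) = 1.
Multiplying through by 411: x = 31·411 = 12741, y = (-42)·411 = -17262 is a solution.
The general solution is x = 12741 + 76k, y = -17262 − 103k; taking k = -167 gives the smaller pair x = 49, y = -61.
Indeed 103·49 + 76·(-61) = 5047 − 4636 = 411.

x = 49, y = -61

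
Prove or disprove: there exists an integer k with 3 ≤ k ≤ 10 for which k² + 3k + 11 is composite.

k = 7

At k = 7: 7² + 3·7 + 11 = 81 = 3·27, which is composite.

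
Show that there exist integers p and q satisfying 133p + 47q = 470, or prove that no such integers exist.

Since gcd(133, 47) = 1, every integer is an integer combination of 133 and 47.
Euclidean algorithm: 133 = 2·47 + 39, 47 = 1·39 + 8, 39 = 4·8 + 7, 8 = 1·7 + 1, 7 = 7·1 + 0.
Working back up the chain: 1 = 8 − 1·7 = 8 − (39 − 4·8) = −39 + 5·8 = −39 + 5·(47 − 1·39) = 5·47 − 6·39 = 5·47 − 6·(133 − 2·47) = −6·133 + 17·47. So 133·(-6) + 47·17 = 1.
Multiplying through by 470: p = (-6)·470 = -2820, q = 17·470 = 7990 is a solution.
Shifting by a multiple of (47, −133) keeps it a solution: p = -2820 + 60·47 = 0, q = 7990 − 60·133 = 10.
Indeed 133·0 + 47·10 = 0 + 470 = 470.

p = 0, q = 10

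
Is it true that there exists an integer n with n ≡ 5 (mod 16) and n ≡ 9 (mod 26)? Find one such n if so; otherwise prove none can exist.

The moduli are not coprime: gcd(16, 26) = 2. Compatibility requires 2 ∣ (9 − 5) = 4, which holds, so solutions exist.
Put n = 5 + 16t, so we need 16t ≡ 4 (mod 26), equivalently (divide by 2) 8t ≡ 2 (mod 13).
Note 8·5 = 40 ≡ 1 (mod 13) (as 40 − 1 = 3·13), so 8⁻¹ ≡ 5.
Therefore t ≡ 5·2 = 10 (mod 13).
Then n = 5 + 16·10 = 165.
Indeed 165 ≡ 5 (mod 16) and 165 ≡ 9 (mod 26).

n = 165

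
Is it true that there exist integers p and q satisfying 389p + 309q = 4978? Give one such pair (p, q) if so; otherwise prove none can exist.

p = 209, q = -247

389 and 309 are coprime, so 389p + 309q ranges over all of ℤ.
Euclidean algorithm: 389 = 1·309 + 80, 309 = 3·80 + 69, 80 = 1·69 + 11, 69 = 6·11 + 3, 11 = 3·3 + 2, 3 = 1·2 + 1, 2 = 2·1 + 0.
Working back up the chain: 1 = 3 − 1·2 = 3 − (11 − 3·3) = −11 + 4·3 = −11 + 4·(69 − 6·11) = 4·69 − 25·11 = 4·69 − 25·(80 − 1·69) = −25·80 + 29·69 = −25·80 + 29·(309 − 3·80) = 29·309 − 112·80 = 29·309 − 112·(389 − 1·309) = −112·389 + 141·309. So 389·(-112) + 309·141 = 1.
Scaling by 4978 gives the particular solution (p, q) = (-557536, 701898).
The general solution is p = -557536 + 309k, q = 701898 − 389k; taking k = 1805 gives the smaller pair p = 209, q = -247.
Indeed 389·209 + 309·(-247) = 81301 − 76323 = 4978.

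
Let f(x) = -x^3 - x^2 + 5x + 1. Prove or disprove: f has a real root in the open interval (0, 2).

f(0) = 1 and f(2) = -1, which have opposite signs.
f is continuous everywhere (it is a polynomial), in particular on [0, 2].
By the Intermediate Value Theorem, f takes the value 0 somewhere in the open interval.

Yes, f has a root in the interval.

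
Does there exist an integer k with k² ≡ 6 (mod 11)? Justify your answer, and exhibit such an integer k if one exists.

There is no such integer.

Computing k² mod 11 for k = 0, 1, …, 5 (enough, by the symmetry k ↦ 11 − k) gives 0, 1, 4, 9, 5, 3.
The set of squares mod 11 is therefore {0, 1, 3, 4, 5, 9}, which does not contain 6.
Hence no integer k has k² ≡ 6 (mod 11).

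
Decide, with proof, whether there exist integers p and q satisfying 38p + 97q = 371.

p = 94, q = -33

Since gcd(38, 97) = 1, every integer is an integer combination of 38 and 97.
Euclidean algorithm: 97 = 2·38 + 21, 38 = 1·21 + 17, 21 = 1·17 + 4, 17 = 4·4 + 1, 4 = 4·1 + 0.
Back-substituting, 1 = 17 − 4·4 = 17 − 4·(21 − 1·17) = −4·21 + 5·17 = −4·21 + 5·(38 − 1·21) = 5·38 − 9·21 = 5·38 − 9·(97 − 2·38) = −9·97 + 23·38; that is, 38·23 + 97·(-9) = 1.
Times 371: 38·8533 + 97·(-3339) = 371, so (8533, -3339) solves it.
Subtracting 87·97 from p and adding 87·38 to q gives the tidier solution (94, -33).
Check: 38·94 + 97·(-33) = 3572 − 3201 = 371. ✓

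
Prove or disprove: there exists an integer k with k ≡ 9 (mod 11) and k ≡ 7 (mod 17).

The moduli 11 and 17 are coprime, so by the Chinese Remainder Theorem a unique solution modulo 187 exists.
Any solution of the first congruence is k = 9 + 11t; substituting into the second, 11t ≡ 7 − 9 ≡ 15 (mod 17).
To invert 11 modulo 17: 17 = 1·11 + 6, 11 = 1·6 + 5, 6 = 1·5 + 1, 5 = 5·1 + 0, and unwinding, 1 = 6 − 1·5 = 6 − (11 − 1·6) = −11 + 2·6 = −11 + 2·(17 − 1·11) = 2·17 − 3·11. Thus 11⁻¹ ≡ -3 ≡ 14 (mod 17).
Therefore t ≡ 14·15 = 210 ≡ 6 (mod 17).
Taking t = 6 gives k = 9 + 11·6 = 75.
Verify: 75 = 6·11 + 9 and 75 = 4·17 + 7. ✓

k = 75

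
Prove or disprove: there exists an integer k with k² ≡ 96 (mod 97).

k = 22

Take k = 22. Then 22² = 484 = 4·97 + 96, so 22² ≡ 96 (mod 97).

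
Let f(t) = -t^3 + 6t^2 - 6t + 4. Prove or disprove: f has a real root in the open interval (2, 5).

Yes, f has a root in the interval.

f(2) = 8 and f(5) = -1, which have opposite signs.
f is continuous everywhere (it is a polynomial), in particular on [2, 5].
By the Intermediate Value Theorem f must vanish at some point of (2, 5).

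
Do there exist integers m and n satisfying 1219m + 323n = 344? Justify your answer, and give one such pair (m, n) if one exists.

m = 159, n = -599

1219 and 323 are coprime, so 1219m + 323n ranges over all of ℤ.
Euclidean algorithm: 1219 = 3·323 + 250, 323 = 1·250 + 73, 250 = 3·73 + 31, 73 = 2·31 + 11, 31 = 2·11 + 9, 11 = 1·9 + 2, 9 = 4·2 + 1, 2 = 2·1 + 0.
Unwinding: 1 = 9 − 4·2 = 9 − 4·(11 − 1·9) = −4·11 + 5·9 = −4·11 + 5·(31 − 2·11) = 5·31 − 14·11 = 5·31 − 14·(73 − 2·31) = −14·73 + 33·31 = −14·73 + 33·(250 − 3·73) = 33·250 − 113·73 = 33·250 − 113·(323 − 1·250) = −113·323 + 146·250 = −113·323 + 146·(1219 − 3·323) = 146·1219 − 551·323, i.e. 1219·146 + 323·(-551) = 1.
Multiplying through by 344: m = 146·344 = 50224, n = (-551)·344 = -189544 is a solution.
Shifting by a multiple of (323, −1219) keeps it a solution: m = 50224 − 155·323 = 159, n = -189544 + 155·1219 = -599.
Indeed 1219·159 + 323·(-599) = 193821 − 193477 = 344.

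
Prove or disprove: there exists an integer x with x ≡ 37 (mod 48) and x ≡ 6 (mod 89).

gcd(48, 89) = 1, so the Chinese Remainder Theorem guarantees exactly one residue class mod 4272 satisfying both.
Any solution of the first congruence is x = 37 + 48t; substituting into the second, 48t ≡ 6 − 37 ≡ 58 (mod 89).
Invert 48 mod 89 by the Euclidean algorithm: 89 = 1·48 + 41, 48 = 1·41 + 7, 41 = 5·7 + 6, 7 = 1·6 + 1, 6 = 6·1 + 0; back-substituting, 1 = 7 − 1·6 = 7 − (41 − 5·7) = −41 + 6·7 = −41 + 6·(48 − 1·41) = 6·48 − 7·41 = 6·48 − 7·(89 − 1·48) = −7·89 + 13·48. Hence 48·13 ≡ 1, so 48⁻¹ ≡ 13 (mod 89).
Therefore t ≡ 13·58 = 754 ≡ 42 (mod 89).
Taking t = 42 gives x = 37 + 48·42 = 2053.
Verify: 2053 = 42·48 + 37 and 2053 = 23·89 + 6. ✓

x = 2053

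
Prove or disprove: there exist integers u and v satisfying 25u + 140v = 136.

Both 25 and 140 are divisible by gcd(25, 140) = 5, hence so is any combination 25u + 140v.
But 136 is not a multiple of 5 (it leaves remainder 1).
Hence no integers u, v satisfy the equation.

No, no such integers exist.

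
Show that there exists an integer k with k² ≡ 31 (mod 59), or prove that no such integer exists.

Apply Euler's criterion with the prime 59: 31 is a quadratic residue iff 31^29 ≡ 1 (mod 59), and a non-residue iff it is ≡ −1.
Squaring successively (mod 59): 31^2 = 961 ≡ 17; 31^4 ≡ 17² = 289 ≡ 53; 31^8 ≡ 53² = 2809 ≡ 36; 31^16 ≡ 36² = 1296 ≡ 57.
Since 29 = 16 + 8 + 4 + 1, 31^29 ≡ 57 · 36 · 53 · 31; multiplying out mod 59: 57·36 = 2052 ≡ 46, then 46·53 = 2438 ≡ 19, then 19·31 = 589 ≡ 58. Thus 31^29 ≡ 58 ≡ −1 (mod 59).
The value −1 means 31 is a non-residue modulo 59, so k² ≡ 31 (mod 59) is impossible.

No such integer exists.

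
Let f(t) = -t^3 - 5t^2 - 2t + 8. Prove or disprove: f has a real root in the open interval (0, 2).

Such a root exists.

f(0) = 8 and f(2) = -24, which have opposite signs.
f is continuous everywhere (it is a polynomial), in particular on [0, 2].
By the Intermediate Value Theorem, f takes the value 0 somewhere in the open interval.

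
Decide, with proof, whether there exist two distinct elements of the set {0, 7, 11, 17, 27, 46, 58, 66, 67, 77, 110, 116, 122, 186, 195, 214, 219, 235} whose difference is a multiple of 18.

Residues mod 18: 0↦0, 7↦7, 11↦11, 17↦17, 27↦9, 46↦10, 58↦4, 66↦12, 67↦13, 77↦5, 110↦2, 116↦8, 122↦14, 186↦6, 195↦15, 214↦16, 219↦3, 235↦1.
All 18 residues are distinct, so no two elements differ by a multiple of 18.

No such pair exists.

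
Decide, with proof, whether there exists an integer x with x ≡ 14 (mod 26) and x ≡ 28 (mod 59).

x = 1444

Since 26 and 59 share no common factor, CRT says the pair of congruences has a solution (unique mod 1534).
Any solution of the first congruence is x = 14 + 26t; substituting into the second, 26t ≡ 28 − 14 ≡ 14 (mod 59).
Invert 26 mod 59 by the Euclidean algorithm: 59 = 2·26 + 7, 26 = 3·7 + 5, 7 = 1·5 + 2, 5 = 2·2 + 1, 2 = 2·1 + 0; back-substituting, 1 = 5 − 2·2 = 5 − 2·(7 − 1·5) = −2·7 + 3·5 = −2·7 + 3·(26 − 3·7) = 3·26 − 11·7 = 3·26 − 11·(59 − 2·26) = −11·59 + 25·26. Hence 26·25 ≡ 1, so 26⁻¹ ≡ 25 (mod 59).
Multiplying by 25: t ≡ 25·14 = 350 ≡ 55 (mod 59).
Taking t = 55 gives x = 14 + 26·55 = 1444.
Indeed 1444 ≡ 14 (mod 26) and 1444 ≡ 28 (mod 59).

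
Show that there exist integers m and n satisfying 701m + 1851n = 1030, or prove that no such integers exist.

m = 1496, n = -566

Since gcd(701, 1851) = 1, every integer is an integer combination of 701 and 1851.
Dividing repeatedly: 1851 = 2·701 + 449, 701 = 1·449 + 252, 449 = 1·252 + 197, 252 = 1·197 + 55, 197 = 3·55 + 32, 55 = 1·32 + 23, 32 = 1·23 + 9, 23 = 2·9 + 5, 9 = 1·5 + 4, 5 = 1·4 + 1, 4 = 4·1 + 0.
Working back up the chain: 1 = 5 − 1·4 = 5 − (9 − 1·5) = −9 + 2·5 = −9 + 2·(23 − 2·9) = 2·23 − 5·9 = 2·23 − 5·(32 − 1·23) = −5·32 + 7·23 = −5·32 + 7·(55 − 1·32) = 7·55 − 12·32 = 7·55 − 12·(197 − 3·55) = −12·197 + 43·55 = −12·197 + 43·(252 − 1·197) = 43·252 − 55·197 = 43·252 − 55·(449 − 1·252) = −55·449 + 98·252 = −55·449 + 98·(701 − 1·449) = 98·701 − 153·449 = 98·701 − 153·(1851 − 2·701) = −153·1851 + 404·701. So 701·404 + 1851·(-153) = 1.
Scaling by 1030 gives the particular solution (m, n) = (416120, -157590).
Subtracting 224·1851 from m and adding 224·701 to n gives the tidier solution (1496, -566).
Check: 701·1496 + 1851·(-566) = 1048696 − 1047666 = 1030. ✓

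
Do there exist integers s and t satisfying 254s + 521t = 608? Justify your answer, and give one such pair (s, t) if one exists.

s = 187, t = -90

Since gcd(254, 521) = 1, every integer is an integer combination of 254 and 521.
Dividing repeatedly: 521 = 2·254 + 13, 254 = 19·13 + 7, 13 = 1·7 + 6, 7 = 1·6 + 1, 6 = 6·1 + 0.
Working back up the chain: 1 = 7 − 1·6 = 7 − (13 − 1·7) = −13 + 2·7 = −13 + 2·(254 − 19·13) = 2·254 − 39·13 = 2·254 − 39·(521 − 2·254) = −39·521 + 80·254. So 254·80 + 521·(-39) = 1.
Multiplying through by 608: s = 80·608 = 48640, t = (-39)·608 = -23712 is a solution.
Shifting by a multiple of (521, −254) keeps it a solution: s = 48640 − 93·521 = 187, t = -23712 + 93·254 = -90.
Check: 254·187 + 521·(-90) = 47498 − 46890 = 608. ✓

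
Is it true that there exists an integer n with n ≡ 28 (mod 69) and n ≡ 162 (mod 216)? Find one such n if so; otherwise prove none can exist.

No, no such integer exists.

Both moduli are multiples of 3 = gcd(69, 216), so any solution would satisfy n ≡ 28 and n ≡ 162 modulo 3 simultaneously.
But 28 mod 3 = 1 while 162 mod 3 = 0, a contradiction.
Hence the system has no solution.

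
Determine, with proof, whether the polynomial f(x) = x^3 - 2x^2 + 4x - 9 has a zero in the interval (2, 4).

Yes, f has a root in the interval.

f(2) = -1 and f(4) = 39, which have opposite signs.
Since f is a polynomial it is continuous on [2, 4].
By the Intermediate Value Theorem f must vanish at some point of (2, 4).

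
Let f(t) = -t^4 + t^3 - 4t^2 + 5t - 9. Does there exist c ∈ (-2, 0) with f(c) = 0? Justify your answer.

No.

f(-2) = -59 and f(0) = -9, both negative, so a sign-change argument is unavailable; we show f keeps this sign on the whole interval.
Substitute t = −u, where 0 < u < 2 on the interval. Expanding, f(−u) = -u^4 - u^3 - 4u^2 - 5u - 9.
The nonzero coefficients here are all negative, so for u > 0 every term is negative (or zero), and the constant term -9 is strictly negative.
So f is strictly negative on (-2, 0); no root exists in the interval.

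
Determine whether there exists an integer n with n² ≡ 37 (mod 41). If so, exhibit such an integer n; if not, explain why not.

n = 18 works: 18² = 324, and 324 − 37 = 287 = 7·41.

n = 18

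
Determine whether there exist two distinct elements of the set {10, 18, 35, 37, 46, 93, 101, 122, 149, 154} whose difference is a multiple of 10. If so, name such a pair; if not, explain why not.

Residues mod 10: 10↦0, 18↦8, 35↦5, 37↦7, 46↦6, 93↦3, 101↦1, 122↦2, 149↦9, 154↦4.
No residue repeats among the 10 elements, so no pair has difference ≡ 0 (mod 10).

There is no such pair.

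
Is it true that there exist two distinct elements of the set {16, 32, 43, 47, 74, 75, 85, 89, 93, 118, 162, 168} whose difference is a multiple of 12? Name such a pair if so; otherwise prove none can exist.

There is no such pair.

Reduce each element modulo 12: 16↦4, 32↦8, 43↦7, 47↦11, 74↦2, 75↦3, 85↦1, 89↦5, 93↦9, 118↦10, 162↦6, 168↦0.
No residue repeats among the 12 elements, so no pair has difference ≡ 0 (mod 12).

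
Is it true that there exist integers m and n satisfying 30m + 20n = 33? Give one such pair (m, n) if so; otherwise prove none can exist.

There are no such integers.

Both 30 and 20 are divisible by gcd(30, 20) = 10, hence so is any combination 30m + 20n.
However 33 leaves remainder 3 on division by 10.
Hence no integers m, n satisfy the equation.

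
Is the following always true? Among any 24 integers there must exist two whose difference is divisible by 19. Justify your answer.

True.

Partition the integers by their residue mod 19; there are 19 classes.
Placing 24 integers into 19 classes, some class receives at least two — say a and b.
Then a ≡ b (mod 19), i.e. 19 ∣ (a − b).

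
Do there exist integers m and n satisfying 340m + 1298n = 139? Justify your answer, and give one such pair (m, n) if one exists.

No such integers exist.

gcd(340, 1298) = 2, so every integer of the form 340m + 1298n is a multiple of 2.
But 139 = 2·69 + 1, so 2 ∤ 139.
Hence no integers m, n satisfy the equation.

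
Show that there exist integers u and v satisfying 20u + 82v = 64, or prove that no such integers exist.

u = 36, v = -8

Every value of 20u + 82v is a multiple of gcd(20, 82) = 2; since 2 ∣ 64, solutions exist.
Dividing through by 2 reduces the equation to 10u + 41v = 32.
Euclidean algorithm: 41 = 4·10 + 1, 10 = 10·1 + 0.
Working back up the chain: 1 = 41 − 4·10. So 10·(-4) + 41·1 = 1.
Multiplying through by 32: u = (-4)·32 = -128, v = 1·32 = 32 is a solution.
The general solution is u = -128 + 41k, v = 32 − 10k; taking k = 4 gives the smaller pair u = 36, v = -8.
Check: 20·36 + 82·(-8) = 720 − 656 = 64. ✓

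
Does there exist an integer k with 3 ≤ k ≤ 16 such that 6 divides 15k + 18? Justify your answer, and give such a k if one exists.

At k = 3 the value 63 is not a multiple of 6. k = 4 works, since 15·4 + 18 = 78 = 13·6.

k = 4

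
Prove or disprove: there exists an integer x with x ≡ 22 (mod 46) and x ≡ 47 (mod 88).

There is no such integer.

Reduce both congruences modulo 2, which divides 46 and 88: they say x ≡ 22 (mod 2) and x ≡ 47 (mod 2).
But 22 mod 2 = 0 while 47 mod 2 = 1, a contradiction.
Therefore no such x exists.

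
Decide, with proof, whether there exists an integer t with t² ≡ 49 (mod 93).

Take t = 86. Then 86² = 7396 = 79·93 + 49, so 86² ≡ 49 (mod 93).

t = 86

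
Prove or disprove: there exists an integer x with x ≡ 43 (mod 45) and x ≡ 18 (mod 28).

x = 718

gcd(45, 28) = 1, so the Chinese Remainder Theorem guarantees exactly one residue class mod 1260 satisfying both.
Write x = 43 + 45t and require 43 + 45t ≡ 18 (mod 28), i.e. 45t ≡ 3 (mod 28).
45 ≡ 17 (mod 28), so this reads 17t ≡ 3 (mod 28). To invert 17 modulo 28: 28 = 1·17 + 11, 17 = 1·11 + 6, 11 = 1·6 + 5, 6 = 1·5 + 1, 5 = 5·1 + 0, and unwinding, 1 = 6 − 1·5 = 6 − (11 − 1·6) = −11 + 2·6 = −11 + 2·(17 − 1·11) = 2·17 − 3·11 = 2·17 − 3·(28 − 1·17) = −3·28 + 5·17. Thus 17⁻¹ ≡ 5 (mod 28).
Multiplying by 5: t ≡ 5·3 = 15 (mod 28).
With t = 15: x = 43 + 45·15 = 718.
Verify: 718 = 15·45 + 43 and 718 = 25·28 + 18. ✓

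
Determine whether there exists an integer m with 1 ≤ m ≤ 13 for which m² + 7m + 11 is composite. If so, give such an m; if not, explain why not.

m = 4

At m = 4: 4² + 7·4 + 11 = 55 = 5·11, which is composite.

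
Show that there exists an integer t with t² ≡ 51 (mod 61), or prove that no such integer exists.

No such integer exists.

Apply Euler's criterion with the prime 61: 51 is a quadratic residue iff 51^30 ≡ 1 (mod 61), and a non-residue iff it is ≡ −1.
Repeated squaring mod 61: 51^2 = 2601 ≡ 39; 51^4 ≡ 39² = 1521 ≡ 57; 51^8 ≡ 57² = 3249 ≡ 16; 51^16 ≡ 16² = 256 ≡ 12.
Since 30 = 16 + 8 + 4 + 2, 51^30 ≡ 12 · 16 · 57 · 39; multiplying out mod 61: 12·16 = 192 ≡ 9, then 9·57 = 513 ≡ 25, then 25·39 = 975 ≡ 60. Thus 51^30 ≡ 60 ≡ −1 (mod 61).
By Euler's criterion 51 is a quadratic non-residue mod 61: no t satisfies t² ≡ 51 (mod 61).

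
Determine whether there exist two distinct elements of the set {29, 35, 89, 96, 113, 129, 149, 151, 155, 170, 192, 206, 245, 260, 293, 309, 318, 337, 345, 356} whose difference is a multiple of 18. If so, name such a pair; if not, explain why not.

Yes: 29 and 155.

Both 29 and 155 leave remainder 11 on division by 18; their difference 126 = 7·18 is a multiple of 18.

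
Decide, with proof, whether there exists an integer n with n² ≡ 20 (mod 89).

Take n = 51. Then 51² = 2601 = 29·89 + 20, so 51² ≡ 20 (mod 89).

n = 51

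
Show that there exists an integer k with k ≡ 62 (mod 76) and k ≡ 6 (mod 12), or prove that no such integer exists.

k = 138

Here gcd(76, 12) = 4, and both 62 and 6 leave remainder 2 mod 4, so the system is consistent.
Step through k = 62, 62 + 76, 62 + 2·76, …: the values 62, 138 reduce mod 12 to 2, 6. The value 138 hits 6.
Verify: 138 = 1·76 + 62 and 138 = 11·12 + 6. ✓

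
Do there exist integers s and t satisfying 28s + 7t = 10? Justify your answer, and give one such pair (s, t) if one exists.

Both 28 and 7 are divisible by gcd(28, 7) = 7, hence so is any combination 28s + 7t.
However 10 leaves remainder 3 on division by 7.
Hence no integers s, t satisfy the equation.

There are no such integers.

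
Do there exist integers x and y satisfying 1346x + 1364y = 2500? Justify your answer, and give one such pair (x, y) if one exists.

x = 240, y = -235

Every value of 1346x + 1364y is a multiple of gcd(1346, 1364) = 2; since 2 ∣ 2500, solutions exist.
Dividing through by 2 reduces the equation to 673x + 682y = 1250.
Dividing repeatedly: 682 = 1·673 + 9, 673 = 74·9 + 7, 9 = 1·7 + 2, 7 = 3·2 + 1, 2 = 2·1 + 0.
Unwinding: 1 = 7 − 3·2 = 7 − 3·(9 − 1·7) = −3·9 + 4·7 = −3·9 + 4·(673 − 74·9) = 4·673 − 299·9 = 4·673 − 299·(682 − 1·673) = −299·682 + 303·673, i.e. 673·303 + 682·(-299) = 1.
Multiplying through by 1250: x = 303·1250 = 378750, y = (-299)·1250 = -373750 is a solution.
The general solution is x = 378750 + 682k, y = -373750 − 673k; taking k = -555 gives the smaller pair x = 240, y = -235.
Indeed 1346·240 + 1364·(-235) = 323040 − 320540 = 2500.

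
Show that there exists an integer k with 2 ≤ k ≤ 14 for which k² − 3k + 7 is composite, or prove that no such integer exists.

At k = 12: 12² − 3·12 + 7 = 115 = 5·23, which is composite.

k = 12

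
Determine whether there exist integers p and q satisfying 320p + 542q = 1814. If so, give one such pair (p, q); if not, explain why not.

gcd(320, 542) = 2, and 2 divides 1814, so integer solutions exist.
Dividing through by 2 reduces the equation to 160p + 271q = 907.
Run the Euclidean algorithm on 271 and 160: 271 = 1·160 + 111, 160 = 1·111 + 49, 111 = 2·49 + 13, 49 = 3·13 + 10, 13 = 1·10 + 3, 10 = 3·3 + 1, 3 = 3·1 + 0.
Back-substituting, 1 = 10 − 3·3 = 10 − 3·(13 − 1·10) = −3·13 + 4·10 = −3·13 + 4·(49 − 3·13) = 4·49 − 15·13 = 4·49 − 15·(111 − 2·49) = −15·111 + 34·49 = −15·111 + 34·(160 − 1·111) = 34·160 − 49·111 = 34·160 − 49·(271 − 1·160) = −49·271 + 83·160; that is, 160·83 + 271·(-49) = 1.
Scaling by 907 gives the particular solution (p, q) = (75281, -44443).
Shifting by a multiple of (271, −160) keeps it a solution: p = 75281 − 277·271 = 214, q = -44443 + 277·160 = -123.
Check: 320·214 + 542·(-123) = 68480 − 66666 = 1814. ✓

p = 214, q = -123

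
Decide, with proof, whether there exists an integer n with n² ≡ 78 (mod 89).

Take n = 16. Then 16² = 256 = 2·89 + 78, so 16² ≡ 78 (mod 89).

n = 16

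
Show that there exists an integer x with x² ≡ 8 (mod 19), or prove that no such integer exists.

Squares mod 19 repeat after x = 9 (as (−x)² = x²); for x = 0..9 they are 0, 1, 4, 9, 16, 6, 17, 11, 7, 5.
The set of squares mod 19 is therefore {0, 1, 4, 5, 6, 7, 9, 11, 16, 17}, which does not contain 8.
Therefore x² ≡ 8 (mod 19) has no solution.

No such integer exists.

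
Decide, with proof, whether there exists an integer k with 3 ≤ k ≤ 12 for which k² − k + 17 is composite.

There is no such integer k in that range.

The values for k = 3, 4, …, 12 are 23, 29, 37, 47, 59, 73, 89, 107, 127, 149, and each of these is prime.
So no value in the range makes the expression composite.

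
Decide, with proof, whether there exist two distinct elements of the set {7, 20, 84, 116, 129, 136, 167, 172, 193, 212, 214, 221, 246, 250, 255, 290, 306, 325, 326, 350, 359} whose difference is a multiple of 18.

Reduce each element mod 18: 7↦7, 20↦2, 84↦12, 116↦8, 129↦3, 136↦10, 167↦5, 172↦10, 193↦13, 212↦14, 214↦16, 221↦5, 246↦12, 250↦16, 255↦3, 290↦2, 306↦0, 325↦1, 326↦2, 350↦8, 359↦17. The residue 2 repeats (at 20 and 290), and 290 − 20 = 270 = 15·18.

The pair (20, 290) works.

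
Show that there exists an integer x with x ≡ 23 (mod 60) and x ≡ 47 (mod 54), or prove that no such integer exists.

The moduli are not coprime: gcd(60, 54) = 6. Compatibility requires 6 ∣ (47 − 23) = 24, which holds, so solutions exist.
List candidates x ≡ 23 (mod 60): 23, 83, 143, 203, 263. Modulo 54 these are 23, 29, 35, 41, 47; 263 gives 47 as required.
Verify: 263 = 4·60 + 23 and 263 = 4·54 + 47. ✓

x = 263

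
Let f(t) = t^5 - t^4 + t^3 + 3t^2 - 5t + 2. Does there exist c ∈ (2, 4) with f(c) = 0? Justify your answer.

f(2) = 28 and f(4) = 862, both positive, so a sign-change argument is unavailable; we show f keeps this sign on the whole interval.
Shift to the endpoint 2: with t = 2 + u (0 < u < 2), one computes f(2 + u) = u^5 + 9u^4 + 33u^3 + 65u^2 + 67u + 28.
The nonzero coefficients here are all positive, so for u > 0 every term is positive (or zero), and the constant term 28 is strictly positive.
Therefore f(t) > 0 throughout (2, 4), and f has no zero there.

No such root exists.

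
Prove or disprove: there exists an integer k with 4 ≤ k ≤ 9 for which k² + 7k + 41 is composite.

At k = 4: 4² + 7·4 + 41 = 85 = 5·17, which is composite.

k = 4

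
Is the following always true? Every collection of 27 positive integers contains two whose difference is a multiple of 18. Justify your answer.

Yes, this is always true.

Each integer lies in one of the 18 residue classes modulo 18.
Since 27 > 18, two of the 27 integers must share a residue class by the pigeonhole principle; call them a and b.
Equal remainders mean a − b ≡ 0 (mod 18), so 18 divides their difference.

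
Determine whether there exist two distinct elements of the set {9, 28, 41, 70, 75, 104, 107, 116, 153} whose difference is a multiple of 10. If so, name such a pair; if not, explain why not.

No such pair exists.

Reduce each element modulo 10: 9↦9, 28↦8, 41↦1, 70↦0, 75↦5, 104↦4, 107↦7, 116↦6, 153↦3.
These 9 residues are pairwise different, hence no difference of two elements is divisible by 10.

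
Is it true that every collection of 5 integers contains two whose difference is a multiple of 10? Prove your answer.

No; for instance {38, 39, 40, 41, 42} is a counterexample.

Try 5 consecutive integers, 38, 39, …, 42. Their remainders mod 10 are 8, 9, 0, 1, 2 — pairwise different, as any 5 ≤ 10 consecutive integers have distinct residues.
No two share a residue, so no pair has difference divisible by 10; the claim fails for this set.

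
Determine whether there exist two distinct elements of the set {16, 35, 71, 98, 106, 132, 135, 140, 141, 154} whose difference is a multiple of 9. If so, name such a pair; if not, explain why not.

The pair (16, 106) works.

Both 16 and 106 leave remainder 7 on division by 9; their difference 90 = 10·9 is a multiple of 9.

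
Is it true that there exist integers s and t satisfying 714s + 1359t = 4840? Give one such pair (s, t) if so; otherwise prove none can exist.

No such integers exist.

Any value of 714s + 1359t is a multiple of gcd(714, 1359) = 3.
But 4840 is not a multiple of 3 (it leaves remainder 1).
So the equation is unsolvable over ℤ.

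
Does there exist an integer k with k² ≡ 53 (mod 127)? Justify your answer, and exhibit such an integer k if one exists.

Apply Euler's criterion with the prime 127: 53 is a quadratic residue iff 53^63 ≡ 1 (mod 127), and a non-residue iff it is ≡ −1.
Repeated squaring mod 127: 53^2 = 2809 ≡ 15; 53^4 ≡ 15² = 225 ≡ 98; 53^8 ≡ 98² = 9604 ≡ 79; 53^16 ≡ 79² = 6241 ≡ 18; 53^32 ≡ 18² = 324 ≡ 70.
Since 63 = 32 + 16 + 8 + 4 + 2 + 1, 53^63 ≡ 70 · 18 · 79 · 98 · 15 · 53; multiplying out mod 127: 70·18 = 1260 ≡ 117, then 117·79 = 9243 ≡ 99, then 99·98 = 9702 ≡ 50, then 50·15 = 750 ≡ 115, then 115·53 = 6095 ≡ 126. Thus 53^63 ≡ 126 ≡ −1 (mod 127).
The value −1 means 53 is a non-residue modulo 127, so k² ≡ 53 (mod 127) is impossible.

There is no such integer.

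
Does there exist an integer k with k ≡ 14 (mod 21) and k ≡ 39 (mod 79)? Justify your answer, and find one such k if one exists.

The moduli 21 and 79 are coprime, so by the Chinese Remainder Theorem a unique solution modulo 1659 exists.
Any solution of the first congruence is k = 14 + 21t; substituting into the second, 21t ≡ 39 − 14 ≡ 25 (mod 79).
Note 21·64 = 1344 ≡ 1 (mod 79) (as 1344 − 1 = 17·79), so 21⁻¹ ≡ 64.
Therefore t ≡ 64·25 = 1600 ≡ 20 (mod 79).
With t = 20: k = 14 + 21·20 = 434.
Verify: 434 = 20·21 + 14 and 434 = 5·79 + 39. ✓

k = 434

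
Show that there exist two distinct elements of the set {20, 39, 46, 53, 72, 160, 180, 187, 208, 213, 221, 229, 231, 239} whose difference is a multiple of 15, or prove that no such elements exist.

Residues mod 15: 20↦5, 39↦9, 46↦1, 53↦8, 72↦12, 160↦10, 180↦0, 187↦7, 208↦13, 213↦3, 221↦11, 229↦4, 231↦6, 239↦14.
These 14 residues are pairwise different, hence no difference of two elements is divisible by 15.

There is no such pair.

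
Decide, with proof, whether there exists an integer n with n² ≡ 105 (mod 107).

n = 31

Take n = 31. Then 31² = 961 = 8·107 + 105, so 31² ≡ 105 (mod 107).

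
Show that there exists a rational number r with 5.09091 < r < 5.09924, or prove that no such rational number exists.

r = 107/21

Look for a denominator N such that an integer falls strictly between N·5.09091 and N·5.09924. N = 21 works: 21·5.09091 = 106.90911 < 107 < 107.08404 = 21·5.09924.
Dividing back, 5.09091 < 107/21 < 5.09924, and 107/21 is rational.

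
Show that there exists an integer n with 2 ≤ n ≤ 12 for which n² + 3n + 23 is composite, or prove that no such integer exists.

At n = 8: 8² + 3·8 + 23 = 111 = 3·37, which is composite.

n = 8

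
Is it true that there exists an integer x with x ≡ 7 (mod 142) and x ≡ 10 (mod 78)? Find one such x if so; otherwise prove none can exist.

There is no such integer.

Reduce both congruences modulo 2, which divides 142 and 78: they say x ≡ 7 (mod 2) and x ≡ 10 (mod 2).
But 7 mod 2 = 1 while 10 mod 2 = 0, a contradiction.
Therefore no such x exists.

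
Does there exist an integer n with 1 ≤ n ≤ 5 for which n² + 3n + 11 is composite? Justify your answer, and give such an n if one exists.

At n = 2: 2² + 3·2 + 11 = 21 = 3·7, which is composite.

n = 2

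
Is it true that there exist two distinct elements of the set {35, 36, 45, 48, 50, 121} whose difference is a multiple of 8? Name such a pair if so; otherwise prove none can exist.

No such pair exists.

Two integers differ by a multiple of 8 exactly when they have the same residue mod 8. The residues are 35↦3, 36↦4, 45↦5, 48↦0, 50↦2, 121↦1.
All 6 residues are distinct, so no two elements differ by a multiple of 8.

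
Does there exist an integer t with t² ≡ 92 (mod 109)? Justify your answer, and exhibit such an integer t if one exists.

Apply Euler's criterion with the prime 109: 92 is a quadratic residue iff 92^54 ≡ 1 (mod 109), and a non-residue iff it is ≡ −1.
Squaring successively (mod 109): 92^2 = 8464 ≡ 71; 92^4 ≡ 71² = 5041 ≡ 27; 92^8 ≡ 27² = 729 ≡ 75; 92^16 ≡ 75² = 5625 ≡ 66; 92^32 ≡ 66² = 4356 ≡ 105.
Since 54 = 32 + 16 + 4 + 2, 92^54 ≡ 105 · 66 · 27 · 71; multiplying out mod 109: 105·66 = 6930 ≡ 63, then 63·27 = 1701 ≡ 66, then 66·71 = 4686 ≡ 108. Thus 92^54 ≡ 108 ≡ −1 (mod 109).
The value −1 means 92 is a non-residue modulo 109, so t² ≡ 92 (mod 109) is impossible.

No such integer exists.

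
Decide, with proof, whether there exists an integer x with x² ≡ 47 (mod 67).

x = 39

Take x = 39. Then 39² = 1521 = 22·67 + 47, so 39² ≡ 47 (mod 67).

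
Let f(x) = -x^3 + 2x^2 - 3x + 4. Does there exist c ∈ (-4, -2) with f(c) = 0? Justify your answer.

Evaluate at the endpoints: f(-4) = 112, f(-2) = 26 — same sign (positive).
The derivative f'(x) = -3x^2 + 4x - 3 is a quadratic with discriminant 4² − 4·(-3)·(-3) = -20 < 0; it never vanishes, so it is always negative (sign of the leading coefficient).
Hence f is strictly decreasing on ℝ, and in particular on [-4, -2]. A strictly monotone function with same-sign endpoint values stays positive on the whole interval, so f has no zero in (-4, -2).

No such root exists.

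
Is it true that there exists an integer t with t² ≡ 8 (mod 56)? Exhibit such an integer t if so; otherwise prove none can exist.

Take t = 36. Then 36² = 1296 = 23·56 + 8, so 36² ≡ 8 (mod 56).

t = 36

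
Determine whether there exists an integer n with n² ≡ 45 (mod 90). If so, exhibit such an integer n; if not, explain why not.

n = 15 works: 15² = 225, and 225 − 45 = 180 = 2·90.

n = 15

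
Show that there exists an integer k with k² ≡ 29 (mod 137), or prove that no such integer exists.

Apply Euler's criterion with the prime 137: 29 is a quadratic residue iff 29^68 ≡ 1 (mod 137), and a non-residue iff it is ≡ −1.
Repeated squaring mod 137: 29^2 = 841 ≡ 19; 29^4 ≡ 19² = 361 ≡ 87; 29^8 ≡ 87² = 7569 ≡ 34; 29^16 ≡ 34² = 1156 ≡ 60; 29^32 ≡ 60² = 3600 ≡ 38; 29^64 ≡ 38² = 1444 ≡ 74.
Since 68 = 64 + 4, 29^68 ≡ 74 · 87; multiplying out mod 137: 74·87 = 6438 ≡ 136. Thus 29^68 ≡ 136 ≡ −1 (mod 137).
By Euler's criterion 29 is a quadratic non-residue mod 137: no k satisfies k² ≡ 29 (mod 137).

There is no such integer.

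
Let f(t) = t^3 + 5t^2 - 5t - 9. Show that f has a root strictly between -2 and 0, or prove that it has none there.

Such a root exists.

f(-2) = 13 and f(0) = -9, which have opposite signs.
As a polynomial, f is continuous on every closed interval.
By the Intermediate Value Theorem, f takes the value 0 somewhere in the open interval.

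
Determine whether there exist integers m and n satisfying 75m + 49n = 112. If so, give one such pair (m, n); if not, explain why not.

75 and 49 are coprime, so 75m + 49n ranges over all of ℤ.
Dividing repeatedly: 75 = 1·49 + 26, 49 = 1·26 + 23, 26 = 1·23 + 3, 23 = 7·3 + 2, 3 = 1·2 + 1, 2 = 2·1 + 0.
Working back up the chain: 1 = 3 − 1·2 = 3 − (23 − 7·3) = −23 + 8·3 = −23 + 8·(26 − 1·23) = 8·26 − 9·23 = 8·26 − 9·(49 − 1·26) = −9·49 + 17·26 = −9·49 + 17·(75 − 1·49) = 17·75 − 26·49. So 75·17 + 49·(-26) = 1.
Times 112: 75·1904 + 49·(-2912) = 112, so (1904, -2912) solves it.
Shifting by a multiple of (49, −75) keeps it a solution: m = 1904 − 38·49 = 42, n = -2912 + 38·75 = -62.
Indeed 75·42 + 49·(-62) = 3150 − 3038 = 112.

m = 42, n = -62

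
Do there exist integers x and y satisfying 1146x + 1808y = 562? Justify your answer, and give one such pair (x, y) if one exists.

Since gcd(1146, 1808) = 2 and 562 = 2·281, Bézout's identity guarantees a solution.
Dividing through by 2 reduces the equation to 573x + 904y = 281.
Euclidean algorithm: 904 = 1·573 + 331, 573 = 1·331 + 242, 331 = 1·242 + 89, 242 = 2·89 + 64, 89 = 1·64 + 25, 64 = 2·25 + 14, 25 = 1·14 + 11, 14 = 1·11 + 3, 11 = 3·3 + 2, 3 = 1·2 + 1, 2 = 2·1 + 0.
Unwinding: 1 = 3 − 1·2 = 3 − (11 − 3·3) = −11 + 4·3 = −11 + 4·(14 − 1·11) = 4·14 − 5·11 = 4·14 − 5·(25 − 1·14) = −5·25 + 9·14 = −5·25 + 9·(64 − 2·25) = 9·64 − 23·25 = 9·64 − 23·(89 − 1·64) = −23·89 + 32·64 = −23·89 + 32·(242 − 2·89) = 32·242 − 87·89 = 32·242 − 87·(331 − 1·242) = −87·331 + 119·242 = −87·331 + 119·(573 − 1·331) = 119·573 − 206·331 = 119·573 − 206·(904 − 1·573) = −206·904 + 325·573, i.e. 573·325 + 904·(-206) = 1.
Scaling by 281 gives the particular solution (x, y) = (91325, -57886).
Subtracting 101·904 from x and adding 101·573 to y gives the tidier solution (21, -13).
Indeed 1146·21 + 1808·(-13) = 24066 − 23504 = 562.

x = 21, y = -13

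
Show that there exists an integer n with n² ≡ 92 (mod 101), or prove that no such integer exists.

Take n = 30. Then 30² = 900 = 8·101 + 92, so 30² ≡ 92 (mod 101).

n = 30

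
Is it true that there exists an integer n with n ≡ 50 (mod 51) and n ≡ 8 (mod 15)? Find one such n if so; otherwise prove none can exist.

Here gcd(51, 15) = 3, and both 50 and 8 leave remainder 2 mod 3, so the system is consistent.
Step through n = 50, 50 + 51, 50 + 2·51, …: the values 50, 101, 152, 203 reduce mod 15 to 5, 11, 2, 8. The value 203 hits 8.
Indeed 203 ≡ 50 (mod 51) and 203 ≡ 8 (mod 15).

n = 203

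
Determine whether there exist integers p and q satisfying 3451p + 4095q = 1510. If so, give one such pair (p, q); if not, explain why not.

Any value of 3451p + 4095q is a multiple of gcd(3451, 4095) = 7.
But 1510 is not a multiple of 7 (it leaves remainder 5).
Hence no integers p, q satisfy the equation.

There are no such integers.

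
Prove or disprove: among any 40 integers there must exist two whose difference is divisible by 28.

True.

Each integer lies in one of the 28 residue classes modulo 28.
Since 40 > 28, two of the 40 integers must share a residue class by the pigeonhole principle; call them a and b.
Then a ≡ b (mod 28), i.e. 28 ∣ (a − b).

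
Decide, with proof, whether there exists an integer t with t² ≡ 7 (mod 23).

23 is prime, so by Euler's criterion 7 is a square mod 23 iff 7^((23−1)/2) = 7^11 ≡ 1 (mod 23).
Squaring successively (mod 23): 7^2 = 49 ≡ 3; 7^4 ≡ 3² = 9 ≡ 9; 7^8 ≡ 9² = 81 ≡ 12.
Since 11 = 8 + 2 + 1, 7^11 ≡ 12 · 3 · 7; multiplying out mod 23: 12·3 = 36 ≡ 13, then 13·7 = 91 ≡ 22. Thus 7^11 ≡ 22 ≡ −1 (mod 23).
The value −1 means 7 is a non-residue modulo 23, so t² ≡ 7 (mod 23) is impossible.

No such integer exists.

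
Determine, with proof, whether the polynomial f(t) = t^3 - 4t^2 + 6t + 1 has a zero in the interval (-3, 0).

Such a root exists.

f(-3) = -80 and f(0) = 1, which have opposite signs.
f is continuous everywhere (it is a polynomial), in particular on [-3, 0].
By the Intermediate Value Theorem f must vanish at some point of (-3, 0).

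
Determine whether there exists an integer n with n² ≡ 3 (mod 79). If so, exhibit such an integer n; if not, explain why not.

79 is prime, so by Euler's criterion 3 is a square mod 79 iff 3^((79−1)/2) = 3^39 ≡ 1 (mod 79).
Squaring successively (mod 79): 3^2 = 9 ≡ 9; 3^4 ≡ 9² = 81 ≡ 2; 3^8 ≡ 2² = 4 ≡ 4; 3^16 ≡ 4² = 16 ≡ 16; 3^32 ≡ 16² = 256 ≡ 19.
Since 39 = 32 + 4 + 2 + 1, 3^39 ≡ 19 · 2 · 9 · 3; multiplying out mod 79: 19·2 = 38 ≡ 38, then 38·9 = 342 ≡ 26, then 26·3 = 78 ≡ 78. Thus 3^39 ≡ 78 ≡ −1 (mod 79).
The value −1 means 3 is a non-residue modulo 79, so n² ≡ 3 (mod 79) is impossible.

No such integer exists.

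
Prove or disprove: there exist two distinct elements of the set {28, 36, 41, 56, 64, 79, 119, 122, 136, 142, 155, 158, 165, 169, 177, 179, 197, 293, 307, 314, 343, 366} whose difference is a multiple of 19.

28 mod 19 = 9 and 142 mod 19 = 9, so 142 − 28 = 114 = 6·19.

Yes: 28 and 142.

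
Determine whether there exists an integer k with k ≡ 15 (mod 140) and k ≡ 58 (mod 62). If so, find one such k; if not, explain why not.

Both moduli are multiples of 2 = gcd(140, 62), so any solution would satisfy k ≡ 15 and k ≡ 58 modulo 2 simultaneously.
However 15 ≡ 1 and 58 ≡ 0 (mod 2), and 1 ≠ 0.
Hence the system has no solution.

No, no such integer exists.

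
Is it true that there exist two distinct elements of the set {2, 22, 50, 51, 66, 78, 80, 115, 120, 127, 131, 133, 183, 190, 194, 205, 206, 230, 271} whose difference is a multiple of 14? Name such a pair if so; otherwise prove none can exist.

Both 22 and 50 leave remainder 8 on division by 14; their difference 28 = 2·14 is a multiple of 14.

22 and 50 are such a pair.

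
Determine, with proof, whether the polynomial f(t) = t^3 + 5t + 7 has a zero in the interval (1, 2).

No such root exists.

Evaluate at the endpoints: f(1) = 13, f(2) = 25 — same sign (positive).
The derivative f'(t) = 3t^2 + 5 is a quadratic with discriminant 0² − 4·3·5 = -60 < 0; it never vanishes, so it is always positive (sign of the leading coefficient).
So f is strictly increasing; between 1 and 2 its values lie between f(1) = 13 and f(2) = 25, all positive. Therefore f has no root in (1, 2).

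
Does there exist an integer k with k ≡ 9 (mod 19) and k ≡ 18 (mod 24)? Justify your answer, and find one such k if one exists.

k = 66

The moduli 19 and 24 are coprime, so by the Chinese Remainder Theorem a unique solution modulo 456 exists.
Write k = 9 + 19t and require 9 + 19t ≡ 18 (mod 24), i.e. 19t ≡ 9 (mod 24).
To invert 19 modulo 24: 24 = 1·19 + 5, 19 = 3·5 + 4, 5 = 1·4 + 1, 4 = 4·1 + 0, and unwinding, 1 = 5 − 1·4 = 5 − (19 − 3·5) = −19 + 4·5 = −19 + 4·(24 − 1·19) = 4·24 − 5·19. Thus 19⁻¹ ≡ -5 ≡ 19 (mod 24).
Therefore t ≡ 19·9 = 171 ≡ 3 (mod 24).
With t = 3: k = 9 + 19·3 = 66.
Indeed 66 ≡ 9 (mod 19) and 66 ≡ 18 (mod 24).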